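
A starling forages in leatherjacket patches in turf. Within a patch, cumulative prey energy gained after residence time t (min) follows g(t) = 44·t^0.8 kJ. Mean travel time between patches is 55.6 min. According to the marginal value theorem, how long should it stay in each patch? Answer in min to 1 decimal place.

Optimal t* satisfies g'(t*) = g(t*)/(T + t*).
g'(t) = 0.8·44·t^-0.2. Setting 0.8·44·t^-0.2 = 44·t^0.8/(55.6+t) gives 0.8(55.6+t) = t, so 0.20·t = 0.8×55.6.
t* = 0.8×55.6/0.20 = 222.4 min.

222.4 min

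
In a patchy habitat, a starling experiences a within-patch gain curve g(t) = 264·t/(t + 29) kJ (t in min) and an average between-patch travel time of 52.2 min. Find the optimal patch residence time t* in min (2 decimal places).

38.91 min

Optimal t* satisfies g'(t*) = g(t*)/(T + t*).
g'(t) = 264·29/(t + 29)². Setting 264·29/(t+29)² = 264t/[(t+29)(52.2+t)] gives 29(52.2+t) = t(t+29), so t² = 29×52.2 = 1514.
t* = √1514 = 38.91 min.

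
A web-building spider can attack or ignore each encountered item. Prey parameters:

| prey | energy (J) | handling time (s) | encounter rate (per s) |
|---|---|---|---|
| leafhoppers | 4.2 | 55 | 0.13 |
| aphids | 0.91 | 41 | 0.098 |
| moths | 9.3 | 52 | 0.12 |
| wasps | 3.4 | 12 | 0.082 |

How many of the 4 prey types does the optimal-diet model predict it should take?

2

Rank by E/h (J/s): wasps 0.283, moths 0.179, leafhoppers 0.0764, aphids 0.0222. Include each in turn until the next type's E/h falls below the running intake rate.
Rate on top 1: 0.1405. moths: 0.179 > 0.1405 → include.
Rate on top 2: 0.1696. leafhoppers: 0.0764 < 0.1696 → exclude; stop.
Optimal diet: wasps, moths — 2 of 4 types.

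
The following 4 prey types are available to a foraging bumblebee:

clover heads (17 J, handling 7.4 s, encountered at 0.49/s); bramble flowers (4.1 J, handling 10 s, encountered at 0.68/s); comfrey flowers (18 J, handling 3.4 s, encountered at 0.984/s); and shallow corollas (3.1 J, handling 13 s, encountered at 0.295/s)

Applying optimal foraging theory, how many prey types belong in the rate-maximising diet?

1

Rank by E/h (J/s): comfrey flowers 5.29, clover heads 2.3, bramble flowers 0.41, shallow corollas 0.238. Include each in turn until the next type's E/h falls below the running intake rate.
Rate on top 1: 4.076. clover heads: 2.3 < 4.076 → exclude; stop.
Optimal diet: comfrey flowers — 1 of 4 types.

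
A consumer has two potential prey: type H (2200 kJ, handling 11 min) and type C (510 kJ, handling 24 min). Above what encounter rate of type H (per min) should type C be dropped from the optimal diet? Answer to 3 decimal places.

At the threshold, the rate on type H alone equals the profitability of type C: λ·2200/(1 + λ·11) = 510/24 = 21.25.
Rearranging, λ(2200 − 21.25×11) = 21.25, so λ = 21.25/1966 = 0.01081 per min.

0.011 per min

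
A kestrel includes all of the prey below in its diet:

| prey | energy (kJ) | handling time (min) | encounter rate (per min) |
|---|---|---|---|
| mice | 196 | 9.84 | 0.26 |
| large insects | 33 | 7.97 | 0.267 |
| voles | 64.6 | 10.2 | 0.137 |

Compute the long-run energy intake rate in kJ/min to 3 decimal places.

9.687 kJ/min

Energy encountered per unit search time: 0.26×196 + 0.267×33 + 0.137×64.6 = 68.62 kJ/min.
Handling time per unit search time: 0.26×9.84 + 0.267×7.97 + 0.137×10.2 = 6.084.
Rate = 68.62/(1 + 6.084) = 9.687 kJ/min.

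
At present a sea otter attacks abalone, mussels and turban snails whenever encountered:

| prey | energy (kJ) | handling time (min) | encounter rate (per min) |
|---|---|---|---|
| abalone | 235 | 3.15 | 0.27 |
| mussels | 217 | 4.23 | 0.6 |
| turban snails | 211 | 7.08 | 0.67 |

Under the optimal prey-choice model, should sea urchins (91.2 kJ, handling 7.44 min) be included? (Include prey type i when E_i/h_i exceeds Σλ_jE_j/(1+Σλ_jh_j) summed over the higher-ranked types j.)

No

On abalone, mussels and turban snails alone, R = ΣλE/(1+Σλh) = 335/9.132 = 36.69 kJ/min.
sea urchins: E/h = 91.2/7.44 = 12.26 kJ/min.
12.26 < 36.69, so adding sea urchins would lower the average — exclude it.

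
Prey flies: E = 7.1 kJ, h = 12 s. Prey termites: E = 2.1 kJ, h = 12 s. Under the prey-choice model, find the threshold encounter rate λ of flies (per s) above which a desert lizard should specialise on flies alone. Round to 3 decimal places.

Drop termites once their profitability E₂/h₂ falls below the rate achievable on flies alone: E₂/h₂ = λE₁/(1 + λh₁).
Solve for λ: λE₁h₂ = E₂(1 + λh₁) → λ(E₁h₂ − E₂h₁) = E₂ → λ = E₂/(E₁h₂ − E₂h₁).
λ = 2.1/(7.1×12 − 2.1×12) = 2.1/60 = 0.035 per s.

0.035 per s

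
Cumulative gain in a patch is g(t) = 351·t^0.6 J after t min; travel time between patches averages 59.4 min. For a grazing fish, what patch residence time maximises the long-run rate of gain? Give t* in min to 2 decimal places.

89.10 min

Optimal t* satisfies g'(t*) = g(t*)/(T + t*).
g'(t) = 0.6·351·t^-0.4. Setting 0.6·351·t^-0.4 = 351·t^0.6/(59.4+t) gives 0.6(59.4+t) = t, so 0.40·t = 0.6×59.4.
t* = 0.6×59.4/0.40 = 89.1 min.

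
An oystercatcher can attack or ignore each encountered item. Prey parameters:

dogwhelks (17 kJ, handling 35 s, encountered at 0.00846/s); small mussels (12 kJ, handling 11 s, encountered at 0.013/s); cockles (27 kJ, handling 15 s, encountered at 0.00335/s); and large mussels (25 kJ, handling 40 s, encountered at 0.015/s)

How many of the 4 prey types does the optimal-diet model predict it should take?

E/h in descending order: cockles 1.8, small mussels 1.09, large mussels 0.625, dogwhelks 0.486 kJ/s. The optimal diet is the largest prefix of this list for which every included type satisfies E_i/h_i > R on the types above it.
Rate on top 1: 0.08612. small mussels: 1.09 > 0.08612 → include.
Rate on top 2: 0.2065. large mussels: 0.625 > 0.2065 → include.
Rate on top 3: 0.3465. dogwhelks: 0.486 > 0.3465 → include.
Optimal diet: cockles, small mussels, large mussels, dogwhelks — 4 of 4 types.

4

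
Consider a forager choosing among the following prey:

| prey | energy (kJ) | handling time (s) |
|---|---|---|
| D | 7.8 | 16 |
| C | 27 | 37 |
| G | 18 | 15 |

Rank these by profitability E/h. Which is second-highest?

C

Profitability E/h (kJ/s): D = 7.8/16 = 0.487, C = 27/37 = 0.73, G = 18/15 = 1.2.
Ranked: G > C > D.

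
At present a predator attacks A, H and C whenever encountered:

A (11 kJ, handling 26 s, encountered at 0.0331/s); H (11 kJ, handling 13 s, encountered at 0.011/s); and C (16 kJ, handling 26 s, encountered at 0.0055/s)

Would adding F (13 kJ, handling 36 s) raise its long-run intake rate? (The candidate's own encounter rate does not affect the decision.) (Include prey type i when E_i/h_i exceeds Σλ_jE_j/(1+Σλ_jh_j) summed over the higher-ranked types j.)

Current rate: (0.0331×11 + 0.011×11 + 0.0055×16)/(1 + 0.0331×26 + 0.011×13 + 0.0055×26) = 0.267 kJ/s.
Profitability of F: 13/36 = 0.3611 kJ/s.
0.3611 > 0.267, so adding F raises the average — include it.

Yes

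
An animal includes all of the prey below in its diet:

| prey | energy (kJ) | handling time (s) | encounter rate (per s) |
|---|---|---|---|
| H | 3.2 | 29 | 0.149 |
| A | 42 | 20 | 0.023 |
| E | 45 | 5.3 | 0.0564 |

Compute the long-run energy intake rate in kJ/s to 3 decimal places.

R = (0.149×3.2 + 0.023×42 + 0.0564×45) / (1 + 0.149×29 + 0.023×20 + 0.0564×5.3) = 3.981/6.08 = 0.6547 kJ/s.

0.655 kJ/s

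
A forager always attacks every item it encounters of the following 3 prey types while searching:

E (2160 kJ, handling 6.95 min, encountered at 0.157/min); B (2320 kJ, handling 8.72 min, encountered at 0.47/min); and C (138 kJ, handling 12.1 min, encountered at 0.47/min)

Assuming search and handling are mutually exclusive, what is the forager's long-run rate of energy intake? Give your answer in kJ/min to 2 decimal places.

125.83 kJ/min

R = Σλ_iE_i / (1 + Σλ_ih_i)
Numerator: 0.157×2160 + 0.47×2320 + 0.47×138 = 1494
Denominator: 1 + 0.157×6.95 + 0.47×8.72 + 0.47×12.1 = 11.88
R = 1494/11.88 = 125.8 kJ/min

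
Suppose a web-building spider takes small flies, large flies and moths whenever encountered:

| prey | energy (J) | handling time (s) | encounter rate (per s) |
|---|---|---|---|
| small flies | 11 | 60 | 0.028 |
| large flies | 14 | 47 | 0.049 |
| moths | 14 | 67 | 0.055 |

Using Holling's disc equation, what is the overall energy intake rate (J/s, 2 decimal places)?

0.20 J/s

Energy encountered per unit search time: 0.028×11 + 0.049×14 + 0.055×14 = 1.764 J/s.
Handling time per unit search time: 0.028×60 + 0.049×47 + 0.055×67 = 7.668.
Rate = 1.764/(1 + 7.668) = 0.2035 J/s.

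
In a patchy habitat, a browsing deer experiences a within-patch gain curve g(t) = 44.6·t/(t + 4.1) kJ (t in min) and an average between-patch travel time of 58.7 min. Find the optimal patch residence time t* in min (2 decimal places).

Optimal t* satisfies g'(t*) = g(t*)/(T + t*).
g'(t) = 44.6·4.1/(t + 4.1)². Setting 44.6·4.1/(t+4.1)² = 44.6t/[(t+4.1)(58.7+t)] gives 4.1(58.7+t) = t(t+4.1), so t² = 4.1×58.7 = 240.7.
t* = √240.7 = 15.51 min.

15.51 min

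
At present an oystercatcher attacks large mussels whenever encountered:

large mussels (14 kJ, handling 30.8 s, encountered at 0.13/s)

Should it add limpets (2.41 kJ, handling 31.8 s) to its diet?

No

On large mussels alone, R = ΣλE/(1+Σλh) = 1.82/5.004 = 0.3637 kJ/s.
Profitability of limpets: 2.41/31.8 = 0.07579 kJ/s.
Since 0.07579 < R, time spent handling limpets is better spent searching.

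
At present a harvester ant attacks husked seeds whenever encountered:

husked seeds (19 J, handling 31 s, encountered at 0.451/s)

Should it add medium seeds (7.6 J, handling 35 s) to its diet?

Current rate: (0.451×19)/(1 + 0.451×31) = 0.572 J/s.
Profitability of medium seeds: 7.6/35 = 0.2171 J/s.
Since 0.2171 < R, time spent handling medium seeds is better spent searching.

No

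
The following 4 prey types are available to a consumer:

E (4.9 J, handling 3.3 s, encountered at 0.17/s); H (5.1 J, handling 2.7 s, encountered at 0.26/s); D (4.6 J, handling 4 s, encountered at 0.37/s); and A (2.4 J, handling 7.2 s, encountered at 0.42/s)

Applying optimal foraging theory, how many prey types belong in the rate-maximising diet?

Profitabilities (E/h, J/s): H 1.89, E 1.48, D 1.15, A 0.333. Add prey in this order while the next type's profitability exceeds the intake rate on those already taken.
Rate on top 1: 0.7791. E: 1.48 > 0.7791 → include.
Rate on top 2: 0.954. D: 1.15 > 0.954 → include.
Rate on top 3: 1.032. A: 0.333 < 1.032 → exclude; stop.
Optimal diet: H, E, D — 3 of 4 types.

3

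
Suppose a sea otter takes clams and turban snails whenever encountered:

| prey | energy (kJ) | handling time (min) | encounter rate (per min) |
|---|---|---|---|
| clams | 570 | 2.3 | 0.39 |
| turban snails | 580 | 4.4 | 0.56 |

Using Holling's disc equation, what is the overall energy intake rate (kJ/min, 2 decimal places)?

Energy encountered per unit search time: 0.39×570 + 0.56×580 = 547.1 kJ/min.
Handling time per unit search time: 0.39×2.3 + 0.56×4.4 = 3.361.
Rate = 547.1/(1 + 3.361) = 125.5 kJ/min.

125.45 kJ/min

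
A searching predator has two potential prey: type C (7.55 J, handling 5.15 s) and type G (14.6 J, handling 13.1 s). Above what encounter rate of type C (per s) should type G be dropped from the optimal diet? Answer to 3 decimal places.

Drop type G once their profitability E₂/h₂ falls below the rate achievable on type C alone: E₂/h₂ = λE₁/(1 + λh₁).
Solve for λ: λE₁h₂ = E₂(1 + λh₁) → λ(E₁h₂ − E₂h₁) = E₂ → λ = E₂/(E₁h₂ − E₂h₁).
λ = 14.6/(7.55×13.1 − 14.6×5.15) = 14.6/23.72 = 0.6156 per s.

0.616 per s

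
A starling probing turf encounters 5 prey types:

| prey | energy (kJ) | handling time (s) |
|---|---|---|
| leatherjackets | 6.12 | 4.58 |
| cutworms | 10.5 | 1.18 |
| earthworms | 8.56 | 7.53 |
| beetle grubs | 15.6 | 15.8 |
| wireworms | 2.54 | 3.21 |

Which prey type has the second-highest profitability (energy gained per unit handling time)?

Profitability E/h (kJ/s): leatherjackets = 6.12/4.58 = 1.34, cutworms = 10.5/1.18 = 8.9, earthworms = 8.56/7.53 = 1.14, beetle grubs = 15.6/15.8 = 0.987, wireworms = 2.54/3.21 = 0.791.
Ranked: cutworms > leatherjackets > earthworms > beetle grubs > wireworms.

leatherjackets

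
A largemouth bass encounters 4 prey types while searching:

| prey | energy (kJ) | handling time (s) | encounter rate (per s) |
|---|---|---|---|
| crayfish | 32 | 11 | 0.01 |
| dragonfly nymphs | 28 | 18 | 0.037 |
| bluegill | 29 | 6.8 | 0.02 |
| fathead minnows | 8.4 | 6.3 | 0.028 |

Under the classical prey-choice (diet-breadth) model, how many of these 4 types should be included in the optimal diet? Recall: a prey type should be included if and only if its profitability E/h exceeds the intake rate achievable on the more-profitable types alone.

4

E/h in descending order: bluegill 4.26, crayfish 2.91, dragonfly nymphs 1.56, fathead minnows 1.33 kJ/s. The optimal diet is the largest prefix of this list for which every included type satisfies E_i/h_i > R on the types above it.
Rate on top 1: 0.5106. crayfish: 2.91 > 0.5106 → include.
Rate on top 2: 0.7223. dragonfly nymphs: 1.56 > 0.7223 → include.
Rate on top 3: 1.013. fathead minnows: 1.33 > 1.013 → include.
Optimal diet: bluegill, crayfish, dragonfly nymphs, fathead minnows — 4 of 4 types.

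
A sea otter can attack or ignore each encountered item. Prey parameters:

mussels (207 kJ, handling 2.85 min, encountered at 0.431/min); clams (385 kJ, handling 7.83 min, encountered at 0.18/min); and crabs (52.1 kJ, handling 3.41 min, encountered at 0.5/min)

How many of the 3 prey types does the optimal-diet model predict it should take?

2

E/h in descending order: mussels 72.6, clams 49.2, crabs 15.3 kJ/min. The optimal diet is the largest prefix of this list for which every included type satisfies E_i/h_i > R on the types above it.
Rate on top 1: 40.04. clams: 49.2 > 40.04 → include.
Rate on top 2: 43.58. crabs: 15.3 < 43.58 → exclude; stop.
Optimal diet: mussels, clams — 2 of 3 types.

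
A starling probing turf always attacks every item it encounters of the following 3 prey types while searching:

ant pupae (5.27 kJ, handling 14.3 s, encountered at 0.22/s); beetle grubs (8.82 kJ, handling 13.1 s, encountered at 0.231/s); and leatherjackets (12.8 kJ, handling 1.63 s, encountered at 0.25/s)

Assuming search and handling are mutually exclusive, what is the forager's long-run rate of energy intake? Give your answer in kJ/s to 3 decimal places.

0.844 kJ/s

R = (0.22×5.27 + 0.231×8.82 + 0.25×12.8) / (1 + 0.22×14.3 + 0.231×13.1 + 0.25×1.63) = 6.397/7.58 = 0.844 kJ/s.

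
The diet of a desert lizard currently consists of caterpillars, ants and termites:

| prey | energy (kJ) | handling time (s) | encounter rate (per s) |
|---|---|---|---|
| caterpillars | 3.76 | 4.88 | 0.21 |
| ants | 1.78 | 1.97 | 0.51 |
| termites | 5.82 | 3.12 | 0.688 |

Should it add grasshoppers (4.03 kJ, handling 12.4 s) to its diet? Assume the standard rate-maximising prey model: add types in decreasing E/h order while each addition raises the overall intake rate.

No

Intake rate on the current diet: R = (0.21×3.76 + 0.51×1.78 + 0.688×5.82) / (1 + 0.21×4.88 + 0.51×1.97 + 0.688×3.12) = 5.702/5.176 = 1.102 kJ/s.
grasshoppers: E/h = 4.03/12.4 = 0.325 kJ/s.
0.325 < 1.102, so adding grasshoppers would lower the average — exclude it.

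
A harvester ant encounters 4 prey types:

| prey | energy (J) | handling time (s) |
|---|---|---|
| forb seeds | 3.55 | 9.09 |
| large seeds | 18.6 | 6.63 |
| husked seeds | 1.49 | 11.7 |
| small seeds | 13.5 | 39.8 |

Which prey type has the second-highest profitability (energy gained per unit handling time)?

forb seeds

Profitability E/h (J/s): forb seeds = 3.55/9.09 = 0.391, large seeds = 18.6/6.63 = 2.81, husked seeds = 1.49/11.7 = 0.127, small seeds = 13.5/39.8 = 0.339.
Ranked: large seeds > forb seeds > small seeds > husked seeds.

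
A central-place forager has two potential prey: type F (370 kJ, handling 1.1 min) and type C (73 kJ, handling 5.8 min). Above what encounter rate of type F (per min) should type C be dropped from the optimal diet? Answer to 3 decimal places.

At the threshold, the rate on type F alone equals the profitability of type C: λ·370/(1 + λ·1.1) = 73/5.8 = 12.59.
Rearranging, λ(370 − 12.59×1.1) = 12.59, so λ = 12.59/356.2 = 0.03534 per min.

0.035 per min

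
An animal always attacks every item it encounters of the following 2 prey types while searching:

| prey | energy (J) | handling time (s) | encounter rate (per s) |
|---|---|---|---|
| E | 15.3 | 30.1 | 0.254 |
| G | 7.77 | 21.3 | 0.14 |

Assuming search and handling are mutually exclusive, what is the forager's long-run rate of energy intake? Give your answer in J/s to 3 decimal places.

R = (0.254×15.3 + 0.14×7.77) / (1 + 0.254×30.1 + 0.14×21.3) = 4.974/11.63 = 0.4278 J/s.

0.428 J/s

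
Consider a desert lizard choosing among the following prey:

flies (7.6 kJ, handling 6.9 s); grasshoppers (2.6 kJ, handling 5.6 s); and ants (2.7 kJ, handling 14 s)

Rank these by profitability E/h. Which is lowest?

In descending order of E/h:
flies: 7.6/6.9 = 1.1 kJ/s
grasshoppers: 2.6/5.6 = 0.464 kJ/s
ants: 2.7/14 = 0.193 kJ/s

ants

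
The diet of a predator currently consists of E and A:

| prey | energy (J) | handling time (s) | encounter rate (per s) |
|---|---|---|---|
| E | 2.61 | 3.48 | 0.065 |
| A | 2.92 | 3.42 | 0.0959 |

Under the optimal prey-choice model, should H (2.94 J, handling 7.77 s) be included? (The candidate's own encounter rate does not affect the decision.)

Current rate: (0.065×2.61 + 0.0959×2.92)/(1 + 0.065×3.48 + 0.0959×3.42) = 0.2893 J/s.
H: E/h = 2.94/7.77 = 0.3784 J/s.
Since 0.3784 > R, including H increases the long-run rate.

Yes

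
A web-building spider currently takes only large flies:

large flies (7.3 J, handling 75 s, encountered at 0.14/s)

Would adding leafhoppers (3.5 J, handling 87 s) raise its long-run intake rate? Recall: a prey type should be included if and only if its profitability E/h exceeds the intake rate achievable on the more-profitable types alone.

No

Intake rate on the current diet: R = (0.14×7.3) / (1 + 0.14×75) = 1.022/11.5 = 0.08887 J/s.
Profitability of leafhoppers: 3.5/87 = 0.04023 J/s.
0.04023 < 0.08887, so adding leafhoppers would lower the average — exclude it.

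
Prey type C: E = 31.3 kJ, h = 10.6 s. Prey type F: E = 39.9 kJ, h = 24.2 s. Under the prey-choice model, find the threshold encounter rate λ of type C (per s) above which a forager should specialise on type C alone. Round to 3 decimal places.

The zero-one rule: include type F iff E₂/h₂ > λE₁/(1+λh₁). Equality gives the switch point.
λE₁h₂ = E₂ + λE₂h₁ ⇒ λ = E₂/(E₁h₂ − E₂h₁) = 39.9/(757.5 − 422.9) = 0.1193 per s.

0.119 per s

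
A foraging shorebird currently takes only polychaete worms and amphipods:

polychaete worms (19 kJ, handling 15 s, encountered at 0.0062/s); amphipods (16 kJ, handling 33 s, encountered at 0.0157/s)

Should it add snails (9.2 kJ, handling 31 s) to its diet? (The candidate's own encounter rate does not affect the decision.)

Yes

On polychaete worms and amphipods alone, R = ΣλE/(1+Σλh) = 0.369/1.611 = 0.229 kJ/s.
snails: E/h = 9.2/31 = 0.2968 kJ/s.
0.2968 > 0.229, so adding snails raises the average — include it.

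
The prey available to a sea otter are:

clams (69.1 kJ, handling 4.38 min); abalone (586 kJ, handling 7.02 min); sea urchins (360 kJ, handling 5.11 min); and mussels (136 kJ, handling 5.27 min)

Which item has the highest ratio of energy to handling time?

Profitability E/h (kJ/min): clams = 69.1/4.38 = 15.8, abalone = 586/7.02 = 83.5, sea urchins = 360/5.11 = 70.5, mussels = 136/5.27 = 25.8.
Ranked: abalone > sea urchins > mussels > clams.

abalone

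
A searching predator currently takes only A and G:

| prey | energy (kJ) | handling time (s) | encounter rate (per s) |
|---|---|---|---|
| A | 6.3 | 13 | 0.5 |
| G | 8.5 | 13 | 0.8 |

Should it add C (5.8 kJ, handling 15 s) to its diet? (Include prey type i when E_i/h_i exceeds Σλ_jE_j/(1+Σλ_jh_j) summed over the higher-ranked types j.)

Current rate: (0.5×6.3 + 0.8×8.5)/(1 + 0.5×13 + 0.8×13) = 0.5559 kJ/s.
Profitability of C: 5.8/15 = 0.3867 kJ/s.
Since 0.3867 < R, time spent handling C is better spent searching.

No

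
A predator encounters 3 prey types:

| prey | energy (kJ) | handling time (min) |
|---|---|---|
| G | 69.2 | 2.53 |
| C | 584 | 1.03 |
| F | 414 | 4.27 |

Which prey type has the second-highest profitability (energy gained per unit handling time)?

In descending order of E/h:
C: 584/1.03 = 567 kJ/min
F: 414/4.27 = 97 kJ/min
G: 69.2/2.53 = 27.4 kJ/min

F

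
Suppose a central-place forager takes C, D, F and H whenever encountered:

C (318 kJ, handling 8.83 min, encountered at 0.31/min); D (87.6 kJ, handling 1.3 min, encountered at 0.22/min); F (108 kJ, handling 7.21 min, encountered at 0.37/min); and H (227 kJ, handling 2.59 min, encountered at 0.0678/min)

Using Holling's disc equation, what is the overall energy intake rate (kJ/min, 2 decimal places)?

25.22 kJ/min

Energy encountered per unit search time: 0.31×318 + 0.22×87.6 + 0.37×108 + 0.0678×227 = 173.2 kJ/min.
Handling time per unit search time: 0.31×8.83 + 0.22×1.3 + 0.37×7.21 + 0.0678×2.59 = 5.867.
Rate = 173.2/(1 + 5.867) = 25.22 kJ/min.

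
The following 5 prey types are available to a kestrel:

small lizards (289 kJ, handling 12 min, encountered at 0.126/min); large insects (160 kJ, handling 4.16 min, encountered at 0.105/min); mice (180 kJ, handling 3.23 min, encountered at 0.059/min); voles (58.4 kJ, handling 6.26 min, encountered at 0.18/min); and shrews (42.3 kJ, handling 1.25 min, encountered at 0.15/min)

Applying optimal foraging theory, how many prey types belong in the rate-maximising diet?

4

Profitabilities (E/h, kJ/min): mice 55.7, large insects 38.5, shrews 33.8, small lizards 24.1, voles 9.33. Add prey in this order while the next type's profitability exceeds the intake rate on those already taken.
Rate on top 1: 8.92. large insects: 38.5 > 8.92 → include.
Rate on top 2: 16.85. shrews: 33.8 > 16.85 → include.
Rate on top 3: 18.6. small lizards: 24.1 > 18.6 → include.
Rate on top 4: 21.09. voles: 9.33 < 21.09 → exclude; stop.
Optimal diet: mice, large insects, shrews, small lizards — 4 of 5 types.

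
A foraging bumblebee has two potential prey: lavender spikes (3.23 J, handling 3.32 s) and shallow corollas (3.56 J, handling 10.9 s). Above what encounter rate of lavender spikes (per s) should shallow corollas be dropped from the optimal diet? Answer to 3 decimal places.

Drop shallow corollas once their profitability E₂/h₂ falls below the rate achievable on lavender spikes alone: E₂/h₂ = λE₁/(1 + λh₁).
Solve for λ: λE₁h₂ = E₂(1 + λh₁) → λ(E₁h₂ − E₂h₁) = E₂ → λ = E₂/(E₁h₂ − E₂h₁).
λ = 3.56/(3.23×10.9 − 3.56×3.32) = 3.56/23.39 = 0.1522 per s.

0.152 per s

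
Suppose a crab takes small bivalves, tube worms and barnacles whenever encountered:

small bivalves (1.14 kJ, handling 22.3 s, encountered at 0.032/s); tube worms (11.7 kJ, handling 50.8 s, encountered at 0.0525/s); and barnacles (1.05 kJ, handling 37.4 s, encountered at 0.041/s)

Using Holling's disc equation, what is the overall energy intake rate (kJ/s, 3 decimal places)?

R = Σλ_iE_i / (1 + Σλ_ih_i)
Numerator: 0.032×1.14 + 0.0525×11.7 + 0.041×1.05 = 0.6938
Denominator: 1 + 0.032×22.3 + 0.0525×50.8 + 0.041×37.4 = 5.914
R = 0.6938/5.914 = 0.1173 kJ/s

0.117 kJ/s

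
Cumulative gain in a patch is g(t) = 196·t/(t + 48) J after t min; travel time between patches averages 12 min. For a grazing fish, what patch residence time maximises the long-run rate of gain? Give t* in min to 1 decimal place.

24.0 min

Maximise g(t)/(T+t): set derivative to zero → g'(t)(T+t) = g(t).
g'(t) = 196·48/(t + 48)². Setting 196·48/(t+48)² = 196t/[(t+48)(12+t)] gives 48(12+t) = t(t+48), so t² = 48×12 = 576.
t* = √576 = 24 min.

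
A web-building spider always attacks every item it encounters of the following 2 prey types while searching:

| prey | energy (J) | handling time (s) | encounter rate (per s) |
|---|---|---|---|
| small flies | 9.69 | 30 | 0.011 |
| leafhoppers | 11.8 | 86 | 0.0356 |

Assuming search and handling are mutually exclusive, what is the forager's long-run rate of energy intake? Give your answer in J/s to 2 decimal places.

0.12 J/s

R = Σλ_iE_i / (1 + Σλ_ih_i)
Numerator: 0.011×9.69 + 0.0356×11.8 = 0.5267
Denominator: 1 + 0.011×30 + 0.0356×86 = 4.392
R = 0.5267/4.392 = 0.1199 J/s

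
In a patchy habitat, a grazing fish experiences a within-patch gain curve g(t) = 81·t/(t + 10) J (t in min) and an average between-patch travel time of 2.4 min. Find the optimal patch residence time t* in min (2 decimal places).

By the marginal value theorem, leave when the instantaneous gain rate g'(t) equals the habitat-wide average g(t)/(T + t).
g'(t) = 81·10/(t + 10)². Setting 81·10/(t+10)² = 81t/[(t+10)(2.4+t)] gives 10(2.4+t) = t(t+10), so t² = 10×2.4 = 24.
t* = √24 = 4.899 min.

4.90 min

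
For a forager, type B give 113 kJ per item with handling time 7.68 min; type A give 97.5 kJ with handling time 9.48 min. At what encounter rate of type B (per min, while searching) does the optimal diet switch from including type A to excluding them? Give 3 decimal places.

0.302 per min

At the threshold, the rate on type B alone equals the profitability of type A: λ·113/(1 + λ·7.68) = 97.5/9.48 = 10.28.
Rearranging, λ(113 − 10.28×7.68) = 10.28, so λ = 10.28/34.01 = 0.3024 per min.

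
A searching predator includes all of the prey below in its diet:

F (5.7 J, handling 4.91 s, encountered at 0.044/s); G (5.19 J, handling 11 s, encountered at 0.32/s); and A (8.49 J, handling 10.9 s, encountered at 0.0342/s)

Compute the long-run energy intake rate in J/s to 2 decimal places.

0.43 J/s

R = Σλ_iE_i / (1 + Σλ_ih_i)
Numerator: 0.044×5.7 + 0.32×5.19 + 0.0342×8.49 = 2.202
Denominator: 1 + 0.044×4.91 + 0.32×11 + 0.0342×10.9 = 5.109
R = 2.202/5.109 = 0.431 J/s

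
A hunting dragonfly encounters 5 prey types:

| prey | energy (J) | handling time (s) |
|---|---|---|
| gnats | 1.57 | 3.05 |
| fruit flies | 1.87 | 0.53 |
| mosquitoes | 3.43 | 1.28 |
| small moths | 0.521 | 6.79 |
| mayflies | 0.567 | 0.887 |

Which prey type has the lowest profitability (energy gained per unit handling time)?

small moths

In descending order of E/h:
fruit flies: 1.87/0.53 = 3.53 J/s
mosquitoes: 3.43/1.28 = 2.68 J/s
mayflies: 0.567/0.887 = 0.639 J/s
gnats: 1.57/3.05 = 0.515 J/s
small moths: 0.521/6.79 = 0.0767 J/s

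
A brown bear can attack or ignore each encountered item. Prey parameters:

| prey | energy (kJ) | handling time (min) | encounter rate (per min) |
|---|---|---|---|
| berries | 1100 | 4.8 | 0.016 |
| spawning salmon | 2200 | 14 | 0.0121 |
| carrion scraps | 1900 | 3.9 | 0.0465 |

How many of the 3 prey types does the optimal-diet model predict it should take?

Rank by E/h (kJ/min): carrion scraps 487, berries 229, spawning salmon 157. Include each in turn until the next type's E/h falls below the running intake rate.
Rate on top 1: 74.79. berries: 229 > 74.79 → include.
Rate on top 2: 84.21. spawning salmon: 157 > 84.21 → include.
Optimal diet: carrion scraps, berries, spawning salmon — 3 of 3 types.

3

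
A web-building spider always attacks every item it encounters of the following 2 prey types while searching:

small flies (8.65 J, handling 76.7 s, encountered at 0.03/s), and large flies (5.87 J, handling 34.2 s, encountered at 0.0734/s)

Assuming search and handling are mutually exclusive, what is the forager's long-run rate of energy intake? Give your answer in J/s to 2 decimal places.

0.12 J/s

R = Σλ_iE_i / (1 + Σλ_ih_i)
Numerator: 0.03×8.65 + 0.0734×5.87 = 0.6904
Denominator: 1 + 0.03×76.7 + 0.0734×34.2 = 5.811
R = 0.6904/5.811 = 0.1188 J/s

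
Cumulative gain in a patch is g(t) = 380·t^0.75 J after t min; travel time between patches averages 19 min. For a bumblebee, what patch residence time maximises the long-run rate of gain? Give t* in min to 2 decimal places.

57.00 min

By the marginal value theorem, leave when the instantaneous gain rate g'(t) equals the habitat-wide average g(t)/(T + t).
g'(t) = 0.75·380·t^-0.25. Setting 0.75·380·t^-0.25 = 380·t^0.75/(19+t) gives 0.75(19+t) = t, so 0.25·t = 0.75×19.
t* = 0.75×19/0.25 = 57 min.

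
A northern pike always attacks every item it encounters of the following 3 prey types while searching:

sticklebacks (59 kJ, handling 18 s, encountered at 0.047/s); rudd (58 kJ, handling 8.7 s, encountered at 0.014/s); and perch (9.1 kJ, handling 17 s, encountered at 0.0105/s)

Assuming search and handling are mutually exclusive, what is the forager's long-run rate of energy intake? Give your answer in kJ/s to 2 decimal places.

R = (0.047×59 + 0.014×58 + 0.0105×9.1) / (1 + 0.047×18 + 0.014×8.7 + 0.0105×17) = 3.681/2.146 = 1.715 kJ/s.

1.71 kJ/s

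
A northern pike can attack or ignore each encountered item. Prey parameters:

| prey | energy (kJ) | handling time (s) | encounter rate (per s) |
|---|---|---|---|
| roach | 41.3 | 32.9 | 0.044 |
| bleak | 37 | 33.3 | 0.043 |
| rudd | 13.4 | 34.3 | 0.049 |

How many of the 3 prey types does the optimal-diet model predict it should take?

2

E/h in descending order: roach 1.26, bleak 1.11, rudd 0.391 kJ/s. The optimal diet is the largest prefix of this list for which every included type satisfies E_i/h_i > R on the types above it.
Rate on top 1: 0.7424. bleak: 1.11 > 0.7424 → include.
Rate on top 2: 0.8785. rudd: 0.391 < 0.8785 → exclude; stop.
Optimal diet: roach, bleak — 2 of 3 types.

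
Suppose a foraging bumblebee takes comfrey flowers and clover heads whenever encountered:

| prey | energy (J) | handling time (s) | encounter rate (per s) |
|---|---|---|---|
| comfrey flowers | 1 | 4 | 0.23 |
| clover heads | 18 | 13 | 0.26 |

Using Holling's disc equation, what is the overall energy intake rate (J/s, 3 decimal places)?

Energy encountered per unit search time: 0.23×1 + 0.26×18 = 4.91 J/s.
Handling time per unit search time: 0.23×4 + 0.26×13 = 4.3.
Rate = 4.91/(1 + 4.3) = 0.9264 J/s.

0.926 J/s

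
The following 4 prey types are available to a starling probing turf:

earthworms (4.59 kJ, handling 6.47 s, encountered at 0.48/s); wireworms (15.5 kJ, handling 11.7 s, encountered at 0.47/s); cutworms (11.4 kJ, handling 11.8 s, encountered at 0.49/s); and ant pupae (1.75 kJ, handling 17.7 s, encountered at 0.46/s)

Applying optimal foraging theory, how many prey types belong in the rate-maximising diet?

Profitabilities (E/h, kJ/s): wireworms 1.32, cutworms 0.966, earthworms 0.709, ant pupae 0.0989. Add prey in this order while the next type's profitability exceeds the intake rate on those already taken.
Rate on top 1: 1.121. cutworms: 0.966 < 1.121 → exclude; stop.
Optimal diet: wireworms — 1 of 4 types.

1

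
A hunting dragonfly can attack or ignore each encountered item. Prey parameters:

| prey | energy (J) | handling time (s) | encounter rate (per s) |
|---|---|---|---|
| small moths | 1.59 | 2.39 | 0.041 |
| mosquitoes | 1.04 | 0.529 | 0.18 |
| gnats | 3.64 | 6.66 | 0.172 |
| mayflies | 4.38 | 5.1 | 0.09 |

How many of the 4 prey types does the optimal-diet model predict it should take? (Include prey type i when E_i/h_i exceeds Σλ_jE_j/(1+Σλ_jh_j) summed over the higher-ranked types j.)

4

E/h in descending order: mosquitoes 1.97, mayflies 0.859, small moths 0.665, gnats 0.547 J/s. The optimal diet is the largest prefix of this list for which every included type satisfies E_i/h_i > R on the types above it.
Rate on top 1: 0.1709. mayflies: 0.859 > 0.1709 → include.
Rate on top 2: 0.3741. small moths: 0.665 > 0.3741 → include.
Rate on top 3: 0.3913. gnats: 0.547 > 0.3913 → include.
Optimal diet: mosquitoes, mayflies, small moths, gnats — 4 of 4 types.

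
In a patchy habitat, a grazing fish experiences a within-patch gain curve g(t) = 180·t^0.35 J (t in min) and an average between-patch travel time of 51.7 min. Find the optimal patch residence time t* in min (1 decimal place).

27.8 min

Optimal t* satisfies g'(t*) = g(t*)/(T + t*).
g'(t) = 0.35·180·t^-0.65. Setting 0.35·180·t^-0.65 = 180·t^0.35/(51.7+t) gives 0.35(51.7+t) = t, so 0.65·t = 0.35×51.7.
t* = 0.35×51.7/0.65 = 27.84 min.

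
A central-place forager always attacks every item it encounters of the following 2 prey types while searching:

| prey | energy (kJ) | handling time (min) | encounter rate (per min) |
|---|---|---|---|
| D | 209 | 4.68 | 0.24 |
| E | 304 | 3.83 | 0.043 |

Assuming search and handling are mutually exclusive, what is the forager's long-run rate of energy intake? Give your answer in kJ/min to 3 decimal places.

27.638 kJ/min

Energy encountered per unit search time: 0.24×209 + 0.043×304 = 63.23 kJ/min.
Handling time per unit search time: 0.24×4.68 + 0.043×3.83 = 1.288.
Rate = 63.23/(1 + 1.288) = 27.64 kJ/min.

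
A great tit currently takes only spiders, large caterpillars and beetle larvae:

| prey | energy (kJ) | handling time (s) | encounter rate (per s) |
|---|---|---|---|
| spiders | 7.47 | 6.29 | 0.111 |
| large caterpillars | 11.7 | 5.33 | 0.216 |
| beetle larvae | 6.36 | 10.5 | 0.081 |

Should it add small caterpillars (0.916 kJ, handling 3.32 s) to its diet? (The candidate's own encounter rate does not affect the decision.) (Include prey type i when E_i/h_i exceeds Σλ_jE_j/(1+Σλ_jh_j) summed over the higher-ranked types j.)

Intake rate on the current diet: R = (0.111×7.47 + 0.216×11.7 + 0.081×6.36) / (1 + 0.111×6.29 + 0.216×5.33 + 0.081×10.5) = 3.872/3.7 = 1.046 kJ/s.
Profitability of small caterpillars: 0.916/3.32 = 0.2759 kJ/s.
0.2759 < 1.046, so adding small caterpillars would lower the average — exclude it.

No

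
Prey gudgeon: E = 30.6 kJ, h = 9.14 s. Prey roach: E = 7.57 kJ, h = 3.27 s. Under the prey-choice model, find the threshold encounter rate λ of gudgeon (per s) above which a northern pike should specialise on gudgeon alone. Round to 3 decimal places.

The zero-one rule: include roach iff E₂/h₂ > λE₁/(1+λh₁). Equality gives the switch point.
λE₁h₂ = E₂ + λE₂h₁ ⇒ λ = E₂/(E₁h₂ − E₂h₁) = 7.57/(100.1 − 69.19) = 0.2452 per s.

0.245 per s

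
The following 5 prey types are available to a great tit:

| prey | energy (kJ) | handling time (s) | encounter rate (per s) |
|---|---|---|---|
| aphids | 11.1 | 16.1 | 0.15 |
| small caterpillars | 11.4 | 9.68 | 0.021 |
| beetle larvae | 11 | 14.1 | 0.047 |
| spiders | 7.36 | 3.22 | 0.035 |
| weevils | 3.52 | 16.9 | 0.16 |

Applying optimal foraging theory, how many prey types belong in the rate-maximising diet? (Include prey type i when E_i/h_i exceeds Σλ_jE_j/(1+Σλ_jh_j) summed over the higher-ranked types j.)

Profitabilities (E/h, kJ/s): spiders 2.29, small caterpillars 1.18, beetle larvae 0.78, aphids 0.689, weevils 0.208. Add prey in this order while the next type's profitability exceeds the intake rate on those already taken.
Rate on top 1: 0.2315. small caterpillars: 1.18 > 0.2315 → include.
Rate on top 2: 0.3777. beetle larvae: 0.78 > 0.3777 → include.
Rate on top 3: 0.5125. aphids: 0.689 > 0.5125 → include.
Rate on top 4: 0.6097. weevils: 0.208 < 0.6097 → exclude; stop.
Optimal diet: spiders, small caterpillars, beetle larvae, aphids — 4 of 5 types.

4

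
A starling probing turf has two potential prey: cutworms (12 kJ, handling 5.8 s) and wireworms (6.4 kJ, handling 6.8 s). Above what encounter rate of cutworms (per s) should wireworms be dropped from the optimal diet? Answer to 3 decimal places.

0.144 per s

Drop wireworms once their profitability E₂/h₂ falls below the rate achievable on cutworms alone: E₂/h₂ = λE₁/(1 + λh₁).
Solve for λ: λE₁h₂ = E₂(1 + λh₁) → λ(E₁h₂ − E₂h₁) = E₂ → λ = E₂/(E₁h₂ − E₂h₁).
λ = 6.4/(12×6.8 − 6.4×5.8) = 6.4/44.48 = 0.1439 per s.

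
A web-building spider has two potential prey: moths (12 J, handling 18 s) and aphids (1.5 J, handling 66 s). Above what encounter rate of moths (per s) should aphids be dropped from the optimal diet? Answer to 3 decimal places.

0.002 per s

Drop aphids once their profitability E₂/h₂ falls below the rate achievable on moths alone: E₂/h₂ = λE₁/(1 + λh₁).
Solve for λ: λE₁h₂ = E₂(1 + λh₁) → λ(E₁h₂ − E₂h₁) = E₂ → λ = E₂/(E₁h₂ − E₂h₁).
λ = 1.5/(12×66 − 1.5×18) = 1.5/765 = 0.001961 per s.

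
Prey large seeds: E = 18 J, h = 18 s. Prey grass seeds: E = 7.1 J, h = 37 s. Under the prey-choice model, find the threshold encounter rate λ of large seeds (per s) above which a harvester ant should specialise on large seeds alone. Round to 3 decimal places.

0.013 per s

The zero-one rule: include grass seeds iff E₂/h₂ > λE₁/(1+λh₁). Equality gives the switch point.
λE₁h₂ = E₂ + λE₂h₁ ⇒ λ = E₂/(E₁h₂ − E₂h₁) = 7.1/(666 − 127.8) = 0.01319 per s.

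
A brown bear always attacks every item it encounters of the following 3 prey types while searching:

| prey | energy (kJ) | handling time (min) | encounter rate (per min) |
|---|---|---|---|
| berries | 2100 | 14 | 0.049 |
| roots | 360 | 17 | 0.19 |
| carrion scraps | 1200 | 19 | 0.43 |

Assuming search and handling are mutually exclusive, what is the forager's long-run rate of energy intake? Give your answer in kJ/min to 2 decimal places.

52.52 kJ/min

R = Σλ_iE_i / (1 + Σλ_ih_i)
Numerator: 0.049×2100 + 0.19×360 + 0.43×1200 = 687.3
Denominator: 1 + 0.049×14 + 0.19×17 + 0.43×19 = 13.09
R = 687.3/13.09 = 52.52 kJ/min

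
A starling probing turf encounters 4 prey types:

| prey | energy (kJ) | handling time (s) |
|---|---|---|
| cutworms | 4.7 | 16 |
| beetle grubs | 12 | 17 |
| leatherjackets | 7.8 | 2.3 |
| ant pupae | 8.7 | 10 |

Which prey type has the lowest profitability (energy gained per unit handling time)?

In descending order of E/h:
leatherjackets: 7.8/2.3 = 3.39 kJ/s
ant pupae: 8.7/10 = 0.87 kJ/s
beetle grubs: 12/17 = 0.706 kJ/s
cutworms: 4.7/16 = 0.294 kJ/s

cutworms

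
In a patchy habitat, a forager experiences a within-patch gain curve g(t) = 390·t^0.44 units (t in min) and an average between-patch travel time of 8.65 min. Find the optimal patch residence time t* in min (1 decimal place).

Maximise g(t)/(T+t): set derivative to zero → g'(t)(T+t) = g(t).
g'(t) = 0.44·390·t^-0.56. Setting 0.44·390·t^-0.56 = 390·t^0.44/(8.65+t) gives 0.44(8.65+t) = t, so 0.56·t = 0.44×8.65.
t* = 0.44×8.65/0.56 = 6.796 min.

6.8 min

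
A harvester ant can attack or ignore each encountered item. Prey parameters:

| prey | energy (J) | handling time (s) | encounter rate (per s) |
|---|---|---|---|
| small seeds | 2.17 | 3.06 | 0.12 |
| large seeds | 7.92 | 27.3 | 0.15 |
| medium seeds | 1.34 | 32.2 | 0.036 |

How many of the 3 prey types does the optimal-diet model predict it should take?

Profitabilities (E/h, J/s): small seeds 0.709, large seeds 0.29, medium seeds 0.0416. Add prey in this order while the next type's profitability exceeds the intake rate on those already taken.
Rate on top 1: 0.1905. large seeds: 0.29 > 0.1905 → include.
Rate on top 2: 0.2652. medium seeds: 0.0416 < 0.2652 → exclude; stop.
Optimal diet: small seeds, large seeds — 2 of 3 types.

2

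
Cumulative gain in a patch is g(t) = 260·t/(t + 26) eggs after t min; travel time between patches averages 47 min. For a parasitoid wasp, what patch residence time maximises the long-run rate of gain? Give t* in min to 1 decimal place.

Maximise g(t)/(T+t): set derivative to zero → g'(t)(T+t) = g(t).
g'(t) = 260·26/(t + 26)². Setting 260·26/(t+26)² = 260t/[(t+26)(47+t)] gives 26(47+t) = t(t+26), so t² = 26×47 = 1222.
t* = √1222 = 34.96 min.

35.0 min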